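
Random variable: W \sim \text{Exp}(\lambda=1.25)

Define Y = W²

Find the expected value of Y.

E[W²] = Var(W) + (E[W])² = 0.64 + 0.64 = 1.28

1.28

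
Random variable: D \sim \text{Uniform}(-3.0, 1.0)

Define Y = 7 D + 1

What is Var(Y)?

For Y = aD + b: Var(Y) = a² * Var(D)
Var(D) = (1 + 3)^2/12 = 1.3333333
Var(Y) = 7² * 1.3333333 = 49 * 1.3333333 = 65.333333

65.333333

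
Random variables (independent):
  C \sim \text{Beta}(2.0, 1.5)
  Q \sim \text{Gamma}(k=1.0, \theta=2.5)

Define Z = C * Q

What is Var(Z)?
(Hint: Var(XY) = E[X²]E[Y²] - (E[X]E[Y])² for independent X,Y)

Var(XY) = E[X²]E[Y²] - (E[X]E[Y])²
E[C] = 0.57142857, Var(C) = 0.054421769
E[Q] = 2.5, Var(Q) = 6.25
E[C²] = 0.054421769 + 0.57142857² = 0.38095238
E[Q²] = 6.25 + 2.5² = 12.5
Var(Z) = 0.38095238*12.5 - (0.57142857*2.5)²
= 4.7619048 - 2.0408163 = 2.7210884

2.7210884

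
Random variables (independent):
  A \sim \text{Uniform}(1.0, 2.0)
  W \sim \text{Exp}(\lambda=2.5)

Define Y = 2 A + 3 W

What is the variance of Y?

For independent RVs: Var(aX + bY) = a²Var(X) + b²Var(Y)
Var(A) = 0.083333333
Var(W) = 0.16
Var(Y) = 2²*0.083333333 + 3²*0.16
= 4*0.083333333 + 9*0.16 = 1.7733333

1.7733333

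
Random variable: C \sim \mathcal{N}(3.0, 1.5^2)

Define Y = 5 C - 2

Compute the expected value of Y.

For Y = 5C - 2:
E[Y] = 5 * E[C] - 2
E[C] = 3.0 = 3
E[Y] = 5 * 3 - 2 = 13

13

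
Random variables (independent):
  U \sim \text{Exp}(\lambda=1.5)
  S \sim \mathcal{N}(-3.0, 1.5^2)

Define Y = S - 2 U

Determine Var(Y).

For independent RVs: Var(aX + bY) = a²Var(X) + b²Var(Y)
Var(U) = 0.44444444
Var(S) = 2.25
Var(Y) = (-2)²*0.44444444 + 1²*2.25
= 4*0.44444444 + 1*2.25 = 4.0277778

4.0277778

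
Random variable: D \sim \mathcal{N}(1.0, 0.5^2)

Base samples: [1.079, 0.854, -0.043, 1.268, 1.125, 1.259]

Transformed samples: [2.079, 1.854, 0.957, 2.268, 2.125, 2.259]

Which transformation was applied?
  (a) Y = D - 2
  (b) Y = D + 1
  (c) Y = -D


Checking option (b) Y = D + 1:
  D = 1.079 -> Y = 2.079 ✓
  D = 0.854 -> Y = 1.854 ✓
  D = -0.043 -> Y = 0.957 ✓
All samples match this transformation.

(b) D + 1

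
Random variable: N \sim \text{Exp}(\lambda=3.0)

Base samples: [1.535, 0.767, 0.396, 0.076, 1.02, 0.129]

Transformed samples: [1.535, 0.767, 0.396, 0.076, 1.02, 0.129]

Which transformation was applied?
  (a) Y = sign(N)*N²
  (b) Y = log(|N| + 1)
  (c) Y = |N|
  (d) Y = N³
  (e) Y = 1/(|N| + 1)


Checking option (c) Y = |N|:
  N = 1.535 -> Y = 1.535 ✓
  N = 0.767 -> Y = 0.767 ✓
  N = 0.396 -> Y = 0.396 ✓
All samples match this transformation.

(c) |N|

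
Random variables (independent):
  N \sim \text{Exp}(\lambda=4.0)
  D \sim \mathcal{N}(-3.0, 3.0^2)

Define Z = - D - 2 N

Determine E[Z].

E[Z] = -2*E[N] - 1*E[D]
E[N] = 0.25
E[D] = -3
E[Z] = -2*0.25 - 1*(-3) = 2.5

2.5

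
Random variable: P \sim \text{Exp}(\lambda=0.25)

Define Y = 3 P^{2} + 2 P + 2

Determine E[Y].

E[Y] = 3*E[P²] + 2*E[P] + 2
E[P] = 4
E[P²] = Var(P) + (E[P])² = 16 + 16 = 32
E[Y] = 3*32 + 2*4 + 2 = 106

106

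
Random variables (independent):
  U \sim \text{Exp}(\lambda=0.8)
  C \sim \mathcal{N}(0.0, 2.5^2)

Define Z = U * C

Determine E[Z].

For independent RVs: E[XY] = E[X]*E[Y]
E[U] = 1.25
E[C] = 0
E[Z] = 1.25 * 0 = 0

0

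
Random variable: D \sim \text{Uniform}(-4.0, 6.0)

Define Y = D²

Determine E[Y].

Using E[X²] = Var(X) + (E[X])²:
E[D] = 1
Var(D) = (6 + 4)^2/12 = 8.3333333
E[D²] = 8.3333333 + 1² = 8.3333333 + 1 = 9.3333333

9.3333333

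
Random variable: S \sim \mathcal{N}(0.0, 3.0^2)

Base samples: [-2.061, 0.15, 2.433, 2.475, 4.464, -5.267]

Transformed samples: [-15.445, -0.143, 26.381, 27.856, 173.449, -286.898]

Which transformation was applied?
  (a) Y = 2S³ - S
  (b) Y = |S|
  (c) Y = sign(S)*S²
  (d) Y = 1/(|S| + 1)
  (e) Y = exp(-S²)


Checking option (a) Y = 2S³ - S:
  S = -2.061 -> Y = -15.445 ✓
  S = 0.15 -> Y = -0.143 ✓
  S = 2.433 -> Y = 26.381 ✓
All samples match this transformation.

(a) 2S³ - S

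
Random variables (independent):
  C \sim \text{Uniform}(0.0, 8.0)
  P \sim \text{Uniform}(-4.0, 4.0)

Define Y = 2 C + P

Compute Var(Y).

For independent RVs: Var(aX + bY) = a²Var(X) + b²Var(Y)
Var(C) = 5.3333333
Var(P) = 5.3333333
Var(Y) = 2²*5.3333333 + 1²*5.3333333
= 4*5.3333333 + 1*5.3333333 = 26.666667

26.666667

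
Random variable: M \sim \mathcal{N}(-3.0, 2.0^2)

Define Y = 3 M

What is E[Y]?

For Y = 3M:
E[Y] = 3 * E[M]
E[M] = -3.0 = -3
E[Y] = 3 * (-3) = -9

-9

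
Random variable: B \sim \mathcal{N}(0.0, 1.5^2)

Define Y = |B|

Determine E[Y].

For X ~ N(0, 1.5²), E[|X|] = sigma * sqrt(2/pi)
= 1.5 * sqrt(2/pi) = 1.1968268

1.1968268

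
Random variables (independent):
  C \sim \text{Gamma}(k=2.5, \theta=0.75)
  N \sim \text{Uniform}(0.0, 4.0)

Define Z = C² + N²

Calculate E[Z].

E[Z] = E[C²] + E[N²]
E[C²] = Var(C) + E[C]² = 1.40625 + 3.515625 = 4.921875
E[N²] = Var(N) + E[N]² = 1.3333333 + 4 = 5.3333333
E[Z] = 4.921875 + 5.3333333 = 10.255208

10.255208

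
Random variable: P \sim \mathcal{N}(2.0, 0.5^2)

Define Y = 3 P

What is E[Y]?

For Y = 3P:
E[Y] = 3 * E[P]
E[P] = 2.0 = 2
E[Y] = 3 * 2 = 6

6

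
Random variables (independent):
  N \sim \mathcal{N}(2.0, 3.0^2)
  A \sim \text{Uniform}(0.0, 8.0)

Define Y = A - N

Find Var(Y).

For independent RVs: Var(aX + bY) = a²Var(X) + b²Var(Y)
Var(N) = 9
Var(A) = 5.3333333
Var(Y) = (-1)²*9 + 1²*5.3333333
= 1*9 + 1*5.3333333 = 14.333333

14.333333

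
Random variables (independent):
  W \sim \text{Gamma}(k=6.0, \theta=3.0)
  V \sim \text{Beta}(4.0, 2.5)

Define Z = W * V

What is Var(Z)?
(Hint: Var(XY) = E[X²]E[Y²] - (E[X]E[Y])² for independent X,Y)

Var(XY) = E[X²]E[Y²] - (E[X]E[Y])²
E[W] = 18, Var(W) = 54
E[V] = 0.61538462, Var(V) = 0.031558185
E[W²] = 54 + 18² = 378
E[V²] = 0.031558185 + 0.61538462² = 0.41025641
Var(Z) = 378*0.41025641 - (18*0.61538462)²
= 155.07692 - 122.69822 = 32.378698

32.378698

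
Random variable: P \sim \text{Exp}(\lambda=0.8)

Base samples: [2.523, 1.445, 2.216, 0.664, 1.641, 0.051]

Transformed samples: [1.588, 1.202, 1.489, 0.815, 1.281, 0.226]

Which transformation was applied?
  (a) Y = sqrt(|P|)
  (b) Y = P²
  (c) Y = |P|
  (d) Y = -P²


Checking option (a) Y = sqrt(|P|):
  P = 2.523 -> Y = 1.588 ✓
  P = 1.445 -> Y = 1.202 ✓
  P = 2.216 -> Y = 1.489 ✓
All samples match this transformation.

(a) sqrt(|P|)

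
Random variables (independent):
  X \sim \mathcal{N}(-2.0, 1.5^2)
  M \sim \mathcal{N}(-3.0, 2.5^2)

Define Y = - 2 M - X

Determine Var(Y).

For independent RVs: Var(aX + bY) = a²Var(X) + b²Var(Y)
Var(X) = 2.25
Var(M) = 6.25
Var(Y) = (-1)²*2.25 + (-2)²*6.25
= 1*2.25 + 4*6.25 = 27.25

27.25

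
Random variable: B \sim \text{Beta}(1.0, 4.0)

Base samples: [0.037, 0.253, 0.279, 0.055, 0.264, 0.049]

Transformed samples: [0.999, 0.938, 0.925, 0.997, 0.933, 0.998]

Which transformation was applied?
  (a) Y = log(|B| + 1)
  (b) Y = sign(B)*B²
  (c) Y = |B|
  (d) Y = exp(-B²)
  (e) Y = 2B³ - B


Checking option (d) Y = exp(-B²):
  B = 0.037 -> Y = 0.999 ✓
  B = 0.253 -> Y = 0.938 ✓
  B = 0.279 -> Y = 0.925 ✓
All samples match this transformation.

(d) exp(-B²)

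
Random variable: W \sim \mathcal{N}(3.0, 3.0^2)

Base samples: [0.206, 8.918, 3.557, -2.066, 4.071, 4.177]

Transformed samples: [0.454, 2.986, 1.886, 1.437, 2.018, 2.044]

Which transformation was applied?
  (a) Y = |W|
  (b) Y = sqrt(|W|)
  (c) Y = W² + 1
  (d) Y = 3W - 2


Checking option (b) Y = sqrt(|W|):
  W = 0.206 -> Y = 0.454 ✓
  W = 8.918 -> Y = 2.986 ✓
  W = 3.557 -> Y = 1.886 ✓
All samples match this transformation.

(b) sqrt(|W|)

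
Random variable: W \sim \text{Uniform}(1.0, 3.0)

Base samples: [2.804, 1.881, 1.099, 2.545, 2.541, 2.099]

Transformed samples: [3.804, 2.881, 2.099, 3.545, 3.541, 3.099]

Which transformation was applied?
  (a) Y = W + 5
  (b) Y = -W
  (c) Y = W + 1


Checking option (c) Y = W + 1:
  W = 2.804 -> Y = 3.804 ✓
  W = 1.881 -> Y = 2.881 ✓
  W = 1.099 -> Y = 2.099 ✓
All samples match this transformation.

(c) W + 1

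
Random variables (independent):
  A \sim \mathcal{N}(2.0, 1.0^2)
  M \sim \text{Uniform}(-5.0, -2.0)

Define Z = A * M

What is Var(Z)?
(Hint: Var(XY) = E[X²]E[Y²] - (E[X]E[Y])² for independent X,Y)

Var(XY) = E[X²]E[Y²] - (E[X]E[Y])²
E[A] = 2, Var(A) = 1
E[M] = -3.5, Var(M) = 0.75
E[A²] = 1 + 2² = 5
E[M²] = 0.75 + (-3.5)² = 13
Var(Z) = 5*13 - (2*(-3.5))²
= 65 - 49 = 16

16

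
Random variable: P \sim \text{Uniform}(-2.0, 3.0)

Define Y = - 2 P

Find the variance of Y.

For Y = aP + b: Var(Y) = a² * Var(P)
Var(P) = (3 + 2)^2/12 = 2.0833333
Var(Y) = (-2)² * 2.0833333 = 4 * 2.0833333 = 8.3333333

8.3333333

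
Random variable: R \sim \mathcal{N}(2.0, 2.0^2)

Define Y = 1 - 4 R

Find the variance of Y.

For Y = aR + b: Var(Y) = a² * Var(R)
Var(R) = 2.0^2 = 4
Var(Y) = (-4)² * 4 = 16 * 4 = 64

64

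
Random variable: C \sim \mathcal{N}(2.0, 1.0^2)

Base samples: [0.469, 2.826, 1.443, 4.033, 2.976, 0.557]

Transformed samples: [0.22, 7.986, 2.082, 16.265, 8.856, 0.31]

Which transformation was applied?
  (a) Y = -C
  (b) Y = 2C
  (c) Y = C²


Checking option (c) Y = C²:
  C = 0.469 -> Y = 0.22 ✓
  C = 2.826 -> Y = 7.986 ✓
  C = 1.443 -> Y = 2.082 ✓
All samples match this transformation.

(c) C²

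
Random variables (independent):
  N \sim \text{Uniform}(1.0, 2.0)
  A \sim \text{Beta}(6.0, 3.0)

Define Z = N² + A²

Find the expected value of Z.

E[Z] = E[N²] + E[A²]
E[N²] = Var(N) + E[N]² = 0.083333333 + 2.25 = 2.3333333
E[A²] = Var(A) + E[A]² = 0.022222222 + 0.44444444 = 0.46666667
E[Z] = 2.3333333 + 0.46666667 = 2.8

2.8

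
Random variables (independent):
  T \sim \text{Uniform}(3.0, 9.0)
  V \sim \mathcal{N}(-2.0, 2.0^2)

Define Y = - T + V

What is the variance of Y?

For independent RVs: Var(aX + bY) = a²Var(X) + b²Var(Y)
Var(T) = 3
Var(V) = 4
Var(Y) = (-1)²*3 + 1²*4
= 1*3 + 1*4 = 7

7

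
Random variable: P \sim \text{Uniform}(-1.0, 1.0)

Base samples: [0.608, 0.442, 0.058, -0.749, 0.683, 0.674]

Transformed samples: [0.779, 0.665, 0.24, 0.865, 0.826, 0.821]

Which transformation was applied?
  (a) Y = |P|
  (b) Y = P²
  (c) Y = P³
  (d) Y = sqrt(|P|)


Checking option (d) Y = sqrt(|P|):
  P = 0.608 -> Y = 0.779 ✓
  P = 0.442 -> Y = 0.665 ✓
  P = 0.058 -> Y = 0.24 ✓
All samples match this transformation.

(d) sqrt(|P|)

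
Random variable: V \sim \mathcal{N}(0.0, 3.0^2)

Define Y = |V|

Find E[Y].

For X ~ N(0, 3.0²), E[|X|] = sigma * sqrt(2/pi)
= 3.0 * sqrt(2/pi) = 2.3936537

2.3936537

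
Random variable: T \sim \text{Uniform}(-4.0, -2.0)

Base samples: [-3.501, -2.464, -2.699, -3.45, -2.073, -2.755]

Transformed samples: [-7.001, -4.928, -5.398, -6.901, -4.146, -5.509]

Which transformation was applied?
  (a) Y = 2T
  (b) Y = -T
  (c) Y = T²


Checking option (a) Y = 2T:
  T = -3.501 -> Y = -7.001 ✓
  T = -2.464 -> Y = -4.928 ✓
  T = -2.699 -> Y = -5.398 ✓
All samples match this transformation.

(a) 2T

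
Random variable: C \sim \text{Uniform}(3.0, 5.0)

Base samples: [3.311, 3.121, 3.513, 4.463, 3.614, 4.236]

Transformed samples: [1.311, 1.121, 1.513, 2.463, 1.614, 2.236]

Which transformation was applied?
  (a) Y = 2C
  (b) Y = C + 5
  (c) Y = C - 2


Checking option (c) Y = C - 2:
  C = 3.311 -> Y = 1.311 ✓
  C = 3.121 -> Y = 1.121 ✓
  C = 3.513 -> Y = 1.513 ✓
All samples match this transformation.

(c) C - 2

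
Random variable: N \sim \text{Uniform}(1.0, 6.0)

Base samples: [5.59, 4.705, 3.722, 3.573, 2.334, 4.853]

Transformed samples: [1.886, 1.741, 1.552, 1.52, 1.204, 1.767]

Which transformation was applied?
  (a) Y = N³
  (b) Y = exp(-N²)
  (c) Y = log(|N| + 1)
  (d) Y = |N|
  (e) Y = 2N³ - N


Checking option (c) Y = log(|N| + 1):
  N = 5.59 -> Y = 1.886 ✓
  N = 4.705 -> Y = 1.741 ✓
  N = 3.722 -> Y = 1.552 ✓
All samples match this transformation.

(c) log(|N| + 1)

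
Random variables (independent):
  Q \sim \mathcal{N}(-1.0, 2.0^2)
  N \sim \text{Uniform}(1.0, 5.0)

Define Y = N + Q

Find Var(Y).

For independent RVs: Var(aX + bY) = a²Var(X) + b²Var(Y)
Var(Q) = 4
Var(N) = 1.3333333
Var(Y) = 1²*4 + 1²*1.3333333
= 1*4 + 1*1.3333333 = 5.3333333

5.3333333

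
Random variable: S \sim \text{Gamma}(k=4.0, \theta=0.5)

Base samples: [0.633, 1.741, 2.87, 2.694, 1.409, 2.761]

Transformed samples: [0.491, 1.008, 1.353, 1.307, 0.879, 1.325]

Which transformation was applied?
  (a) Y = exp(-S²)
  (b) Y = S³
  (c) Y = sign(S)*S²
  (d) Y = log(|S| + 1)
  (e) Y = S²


Checking option (d) Y = log(|S| + 1):
  S = 0.633 -> Y = 0.491 ✓
  S = 1.741 -> Y = 1.008 ✓
  S = 2.87 -> Y = 1.353 ✓
All samples match this transformation.

(d) log(|S| + 1)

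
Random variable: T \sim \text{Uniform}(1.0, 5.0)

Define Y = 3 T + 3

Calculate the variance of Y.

For Y = aT + b: Var(Y) = a² * Var(T)
Var(T) = (5 - 1)^2/12 = 1.3333333
Var(Y) = 3² * 1.3333333 = 9 * 1.3333333 = 12

12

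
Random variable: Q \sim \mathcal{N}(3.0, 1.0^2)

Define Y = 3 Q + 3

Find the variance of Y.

For Y = aQ + b: Var(Y) = a² * Var(Q)
Var(Q) = 1.0^2 = 1
Var(Y) = 3² * 1 = 9 * 1 = 9

9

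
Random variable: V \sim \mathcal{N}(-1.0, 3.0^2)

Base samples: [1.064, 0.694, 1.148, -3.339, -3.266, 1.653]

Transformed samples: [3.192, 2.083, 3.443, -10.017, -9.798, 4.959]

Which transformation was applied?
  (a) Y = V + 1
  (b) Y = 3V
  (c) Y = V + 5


Checking option (b) Y = 3V:
  V = 1.064 -> Y = 3.192 ✓
  V = 0.694 -> Y = 2.083 ✓
  V = 1.148 -> Y = 3.443 ✓
All samples match this transformation.

(b) 3V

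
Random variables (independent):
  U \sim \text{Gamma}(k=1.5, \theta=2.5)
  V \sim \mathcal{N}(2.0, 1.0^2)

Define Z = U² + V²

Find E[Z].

E[Z] = E[U²] + E[V²]
E[U²] = Var(U) + E[U]² = 9.375 + 14.0625 = 23.4375
E[V²] = Var(V) + E[V]² = 1 + 4 = 5
E[Z] = 23.4375 + 5 = 28.4375

28.4375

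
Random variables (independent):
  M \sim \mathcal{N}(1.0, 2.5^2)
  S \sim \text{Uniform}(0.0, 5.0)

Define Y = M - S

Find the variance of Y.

For independent RVs: Var(aX + bY) = a²Var(X) + b²Var(Y)
Var(M) = 6.25
Var(S) = 2.0833333
Var(Y) = 1²*6.25 + (-1)²*2.0833333
= 1*6.25 + 1*2.0833333 = 8.3333333

8.3333333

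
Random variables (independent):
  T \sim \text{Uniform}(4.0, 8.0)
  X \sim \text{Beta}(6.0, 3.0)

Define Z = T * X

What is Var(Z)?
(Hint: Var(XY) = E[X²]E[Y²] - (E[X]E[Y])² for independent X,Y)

Var(XY) = E[X²]E[Y²] - (E[X]E[Y])²
E[T] = 6, Var(T) = 1.3333333
E[X] = 0.66666667, Var(X) = 0.022222222
E[T²] = 1.3333333 + 6² = 37.333333
E[X²] = 0.022222222 + 0.66666667² = 0.46666667
Var(Z) = 37.333333*0.46666667 - (6*0.66666667)²
= 17.422222 - 16 = 1.4222222

1.4222222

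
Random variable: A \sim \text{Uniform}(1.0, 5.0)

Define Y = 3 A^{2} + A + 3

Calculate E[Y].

E[Y] = 3*E[A²] + 1*E[A] + 3
E[A] = 3
E[A²] = Var(A) + (E[A])² = 1.3333333 + 9 = 10.333333
E[Y] = 3*10.333333 + 1*3 + 3 = 37

37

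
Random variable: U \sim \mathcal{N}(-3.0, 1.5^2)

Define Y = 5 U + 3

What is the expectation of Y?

For Y = 5U + 3:
E[Y] = 5 * E[U] + 3
E[U] = -3.0 = -3
E[Y] = 5 * (-3) + 3 = -12

-12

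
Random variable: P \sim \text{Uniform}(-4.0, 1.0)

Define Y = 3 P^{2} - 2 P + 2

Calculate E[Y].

E[Y] = 3*E[P²] - 2*E[P] + 2
E[P] = -1.5
E[P²] = Var(P) + (E[P])² = 2.0833333 + 2.25 = 4.3333333
E[Y] = 3*4.3333333 - 2*(-1.5) + 2 = 18

18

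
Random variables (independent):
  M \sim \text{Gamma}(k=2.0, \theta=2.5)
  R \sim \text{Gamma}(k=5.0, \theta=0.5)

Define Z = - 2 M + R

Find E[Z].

E[Z] = -2*E[M] + 1*E[R]
E[M] = 5
E[R] = 2.5
E[Z] = -2*5 + 1*2.5 = -7.5

-7.5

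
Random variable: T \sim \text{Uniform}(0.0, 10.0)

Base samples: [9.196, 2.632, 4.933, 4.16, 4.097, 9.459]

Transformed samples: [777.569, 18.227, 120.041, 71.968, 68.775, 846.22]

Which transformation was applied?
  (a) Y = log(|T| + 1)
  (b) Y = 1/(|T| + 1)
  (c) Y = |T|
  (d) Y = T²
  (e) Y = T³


Checking option (e) Y = T³:
  T = 9.196 -> Y = 777.569 ✓
  T = 2.632 -> Y = 18.227 ✓
  T = 4.933 -> Y = 120.041 ✓
All samples match this transformation.

(e) T³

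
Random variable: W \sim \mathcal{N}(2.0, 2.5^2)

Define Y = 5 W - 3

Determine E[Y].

For Y = 5W - 3:
E[Y] = 5 * E[W] - 3
E[W] = 2.0 = 2
E[Y] = 5 * 2 - 3 = 7

7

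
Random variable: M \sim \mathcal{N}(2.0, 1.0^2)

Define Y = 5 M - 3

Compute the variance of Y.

For Y = aM + b: Var(Y) = a² * Var(M)
Var(M) = 1.0^2 = 1
Var(Y) = 5² * 1 = 25 * 1 = 25

25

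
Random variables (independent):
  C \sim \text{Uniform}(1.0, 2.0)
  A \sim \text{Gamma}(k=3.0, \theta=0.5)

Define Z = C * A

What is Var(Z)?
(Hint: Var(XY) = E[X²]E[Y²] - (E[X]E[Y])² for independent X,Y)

Var(XY) = E[X²]E[Y²] - (E[X]E[Y])²
E[C] = 1.5, Var(C) = 0.083333333
E[A] = 1.5, Var(A) = 0.75
E[C²] = 0.083333333 + 1.5² = 2.3333333
E[A²] = 0.75 + 1.5² = 3
Var(Z) = 2.3333333*3 - (1.5*1.5)²
= 7 - 5.0625 = 1.9375

1.9375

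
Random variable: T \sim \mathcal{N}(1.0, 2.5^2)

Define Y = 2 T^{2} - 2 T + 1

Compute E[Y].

E[Y] = 2*E[T²] - 2*E[T] + 1
E[T] = 1
E[T²] = Var(T) + (E[T])² = 6.25 + 1 = 7.25
E[Y] = 2*7.25 - 2*1 + 1 = 13.5

13.5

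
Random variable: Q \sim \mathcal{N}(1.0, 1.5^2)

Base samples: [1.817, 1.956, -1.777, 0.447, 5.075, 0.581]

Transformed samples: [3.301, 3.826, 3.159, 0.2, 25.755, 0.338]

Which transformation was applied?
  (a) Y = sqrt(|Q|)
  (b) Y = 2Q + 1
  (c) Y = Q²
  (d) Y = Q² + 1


Checking option (c) Y = Q²:
  Q = 1.817 -> Y = 3.301 ✓
  Q = 1.956 -> Y = 3.826 ✓
  Q = -1.777 -> Y = 3.159 ✓
All samples match this transformation.

(c) Q²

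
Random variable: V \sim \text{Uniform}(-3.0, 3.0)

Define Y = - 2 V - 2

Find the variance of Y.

For Y = aV + b: Var(Y) = a² * Var(V)
Var(V) = (3 + 3)^2/12 = 3
Var(Y) = (-2)² * 3 = 4 * 3 = 12

12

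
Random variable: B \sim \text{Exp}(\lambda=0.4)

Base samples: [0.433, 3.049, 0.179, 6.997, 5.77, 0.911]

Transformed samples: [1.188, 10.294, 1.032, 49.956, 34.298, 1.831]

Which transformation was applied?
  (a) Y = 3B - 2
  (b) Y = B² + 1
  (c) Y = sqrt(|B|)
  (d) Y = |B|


Checking option (b) Y = B² + 1:
  B = 0.433 -> Y = 1.188 ✓
  B = 3.049 -> Y = 10.294 ✓
  B = 0.179 -> Y = 1.032 ✓
All samples match this transformation.

(b) B² + 1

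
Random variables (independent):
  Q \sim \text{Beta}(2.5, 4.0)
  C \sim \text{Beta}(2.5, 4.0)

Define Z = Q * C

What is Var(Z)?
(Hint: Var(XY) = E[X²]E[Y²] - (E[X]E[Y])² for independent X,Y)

Var(XY) = E[X²]E[Y²] - (E[X]E[Y])²
E[Q] = 0.38461538, Var(Q) = 0.031558185
E[C] = 0.38461538, Var(C) = 0.031558185
E[Q²] = 0.031558185 + 0.38461538² = 0.17948718
E[C²] = 0.031558185 + 0.38461538² = 0.17948718
Var(Z) = 0.17948718*0.17948718 - (0.38461538*0.38461538)²
= 0.032215648 - 0.021882987 = 0.01033266

0.01033266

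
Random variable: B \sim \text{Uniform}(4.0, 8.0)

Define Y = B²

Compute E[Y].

Using E[X²] = Var(X) + (E[X])²:
E[B] = 6
Var(B) = (8 - 4)^2/12 = 1.3333333
E[B²] = 1.3333333 + 6² = 1.3333333 + 36 = 37.333333

37.333333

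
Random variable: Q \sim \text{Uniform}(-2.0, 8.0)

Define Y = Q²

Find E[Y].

Using E[X²] = Var(X) + (E[X])²:
E[Q] = 3
Var(Q) = (8 + 2)^2/12 = 8.3333333
E[Q²] = 8.3333333 + 3² = 8.3333333 + 9 = 17.333333

17.333333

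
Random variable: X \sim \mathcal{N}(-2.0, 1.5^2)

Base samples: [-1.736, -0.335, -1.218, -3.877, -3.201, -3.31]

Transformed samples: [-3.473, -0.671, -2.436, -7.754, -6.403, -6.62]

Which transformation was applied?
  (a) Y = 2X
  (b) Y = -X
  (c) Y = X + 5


Checking option (a) Y = 2X:
  X = -1.736 -> Y = -3.473 ✓
  X = -0.335 -> Y = -0.671 ✓
  X = -1.218 -> Y = -2.436 ✓
All samples match this transformation.

(a) 2X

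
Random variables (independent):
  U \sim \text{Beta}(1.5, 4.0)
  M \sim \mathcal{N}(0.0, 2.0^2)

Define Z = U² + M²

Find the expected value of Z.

E[Z] = E[U²] + E[M²]
E[U²] = Var(U) + E[U]² = 0.03051494 + 0.074380165 = 0.1048951
E[M²] = Var(M) + E[M]² = 4 + 0 = 4
E[Z] = 0.1048951 + 4 = 4.1048951

4.1048951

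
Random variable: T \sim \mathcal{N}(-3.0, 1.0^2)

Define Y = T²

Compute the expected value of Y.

Using E[X²] = Var(X) + (E[X])²:
E[T] = -3
Var(T) = 1.0^2 = 1
E[T²] = 1 + (-3)² = 1 + 9 = 10

10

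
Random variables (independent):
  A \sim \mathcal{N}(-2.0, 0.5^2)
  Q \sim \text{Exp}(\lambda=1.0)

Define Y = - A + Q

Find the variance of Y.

For independent RVs: Var(aX + bY) = a²Var(X) + b²Var(Y)
Var(A) = 0.25
Var(Q) = 1
Var(Y) = (-1)²*0.25 + 1²*1
= 1*0.25 + 1*1 = 1.25

1.25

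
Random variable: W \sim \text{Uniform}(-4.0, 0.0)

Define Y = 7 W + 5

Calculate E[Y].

For Y = 7W + 5:
E[Y] = 7 * E[W] + 5
E[W] = (-4 + 0)/2 = -2
E[Y] = 7 * (-2) + 5 = -9

-9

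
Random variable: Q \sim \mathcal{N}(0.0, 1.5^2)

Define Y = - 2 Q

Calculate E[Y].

For Y = -2Q:
E[Y] = -2 * E[Q]
E[Q] = 0.0 = 0
E[Y] = -2 * 0 = 0

0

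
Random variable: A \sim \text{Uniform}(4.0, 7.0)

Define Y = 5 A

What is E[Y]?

For Y = 5A:
E[Y] = 5 * E[A]
E[A] = (4 + 7)/2 = 5.5
E[Y] = 5 * 5.5 = 27.5

27.5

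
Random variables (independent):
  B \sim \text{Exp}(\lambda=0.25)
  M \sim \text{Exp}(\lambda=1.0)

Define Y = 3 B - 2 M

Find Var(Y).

For independent RVs: Var(aX + bY) = a²Var(X) + b²Var(Y)
Var(B) = 16
Var(M) = 1
Var(Y) = 3²*16 + (-2)²*1
= 9*16 + 4*1 = 148

148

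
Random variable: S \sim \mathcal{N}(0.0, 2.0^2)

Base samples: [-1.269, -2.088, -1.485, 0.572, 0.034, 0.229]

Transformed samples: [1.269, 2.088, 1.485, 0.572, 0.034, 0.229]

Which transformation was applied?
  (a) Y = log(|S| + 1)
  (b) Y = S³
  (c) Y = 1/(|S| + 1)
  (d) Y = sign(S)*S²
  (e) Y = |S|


Checking option (e) Y = |S|:
  S = -1.269 -> Y = 1.269 ✓
  S = -2.088 -> Y = 2.088 ✓
  S = -1.485 -> Y = 1.485 ✓
All samples match this transformation.

(e) |S|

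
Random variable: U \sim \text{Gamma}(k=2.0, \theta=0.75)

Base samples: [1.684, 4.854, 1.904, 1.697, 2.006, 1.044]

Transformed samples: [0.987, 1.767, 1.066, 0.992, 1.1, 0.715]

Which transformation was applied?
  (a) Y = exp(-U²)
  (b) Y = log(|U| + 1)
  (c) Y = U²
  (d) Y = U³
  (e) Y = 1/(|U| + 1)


Checking option (b) Y = log(|U| + 1):
  U = 1.684 -> Y = 0.987 ✓
  U = 4.854 -> Y = 1.767 ✓
  U = 1.904 -> Y = 1.066 ✓
All samples match this transformation.

(b) log(|U| + 1)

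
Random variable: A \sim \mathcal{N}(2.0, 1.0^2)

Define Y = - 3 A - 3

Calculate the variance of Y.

For Y = aA + b: Var(Y) = a² * Var(A)
Var(A) = 1.0^2 = 1
Var(Y) = (-3)² * 1 = 9 * 1 = 9

9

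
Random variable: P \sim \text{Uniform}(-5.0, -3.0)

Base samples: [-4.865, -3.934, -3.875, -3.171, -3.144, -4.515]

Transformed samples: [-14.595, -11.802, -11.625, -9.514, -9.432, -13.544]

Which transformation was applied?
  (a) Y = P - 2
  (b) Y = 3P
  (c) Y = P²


Checking option (b) Y = 3P:
  P = -4.865 -> Y = -14.595 ✓
  P = -3.934 -> Y = -11.802 ✓
  P = -3.875 -> Y = -11.625 ✓
All samples match this transformation.

(b) 3P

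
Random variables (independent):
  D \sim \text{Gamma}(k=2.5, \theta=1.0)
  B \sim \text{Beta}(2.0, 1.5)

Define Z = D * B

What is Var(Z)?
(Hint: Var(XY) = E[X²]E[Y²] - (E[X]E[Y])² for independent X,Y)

Var(XY) = E[X²]E[Y²] - (E[X]E[Y])²
E[D] = 2.5, Var(D) = 2.5
E[B] = 0.57142857, Var(B) = 0.054421769
E[D²] = 2.5 + 2.5² = 8.75
E[B²] = 0.054421769 + 0.57142857² = 0.38095238
Var(Z) = 8.75*0.38095238 - (2.5*0.57142857)²
= 3.3333333 - 2.0408163 = 1.292517

1.292517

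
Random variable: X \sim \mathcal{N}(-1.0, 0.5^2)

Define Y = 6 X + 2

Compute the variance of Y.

For Y = aX + b: Var(Y) = a² * Var(X)
Var(X) = 0.5^2 = 0.25
Var(Y) = 6² * 0.25 = 36 * 0.25 = 9

9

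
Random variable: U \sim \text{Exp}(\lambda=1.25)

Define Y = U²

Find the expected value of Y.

Using E[X²] = Var(X) + (E[X])²:
E[U] = 0.8
Var(U) = 1/1.25^2 = 0.64
E[U²] = 0.64 + 0.8² = 0.64 + 0.64 = 1.28

1.28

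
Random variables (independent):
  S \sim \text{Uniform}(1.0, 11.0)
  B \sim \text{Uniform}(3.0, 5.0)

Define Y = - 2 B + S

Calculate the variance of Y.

For independent RVs: Var(aX + bY) = a²Var(X) + b²Var(Y)
Var(S) = 8.3333333
Var(B) = 0.33333333
Var(Y) = 1²*8.3333333 + (-2)²*0.33333333
= 1*8.3333333 + 4*0.33333333 = 9.6666667

9.6666667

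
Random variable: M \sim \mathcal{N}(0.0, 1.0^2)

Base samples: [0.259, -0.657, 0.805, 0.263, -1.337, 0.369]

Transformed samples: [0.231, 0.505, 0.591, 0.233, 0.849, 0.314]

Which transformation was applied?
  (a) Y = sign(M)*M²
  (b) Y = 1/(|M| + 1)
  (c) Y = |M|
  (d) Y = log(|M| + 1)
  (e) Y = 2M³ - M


Checking option (d) Y = log(|M| + 1):
  M = 0.259 -> Y = 0.231 ✓
  M = -0.657 -> Y = 0.505 ✓
  M = 0.805 -> Y = 0.591 ✓
All samples match this transformation.

(d) log(|M| + 1)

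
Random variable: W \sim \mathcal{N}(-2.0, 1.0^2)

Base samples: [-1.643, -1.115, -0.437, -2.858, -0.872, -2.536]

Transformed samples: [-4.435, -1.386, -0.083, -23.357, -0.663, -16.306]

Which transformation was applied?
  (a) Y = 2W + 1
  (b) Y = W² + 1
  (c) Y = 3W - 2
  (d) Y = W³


Checking option (d) Y = W³:
  W = -1.643 -> Y = -4.435 ✓
  W = -1.115 -> Y = -1.386 ✓
  W = -0.437 -> Y = -0.083 ✓
All samples match this transformation.

(d) W³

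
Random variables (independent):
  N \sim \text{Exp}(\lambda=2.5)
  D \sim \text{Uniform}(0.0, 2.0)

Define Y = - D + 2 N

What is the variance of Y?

For independent RVs: Var(aX + bY) = a²Var(X) + b²Var(Y)
Var(N) = 0.16
Var(D) = 0.33333333
Var(Y) = 2²*0.16 + (-1)²*0.33333333
= 4*0.16 + 1*0.33333333 = 0.97333333

0.97333333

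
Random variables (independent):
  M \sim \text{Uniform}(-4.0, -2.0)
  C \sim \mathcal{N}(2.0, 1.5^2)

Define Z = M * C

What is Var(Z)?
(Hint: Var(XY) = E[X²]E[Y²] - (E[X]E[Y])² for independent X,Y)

Var(XY) = E[X²]E[Y²] - (E[X]E[Y])²
E[M] = -3, Var(M) = 0.33333333
E[C] = 2, Var(C) = 2.25
E[M²] = 0.33333333 + (-3)² = 9.3333333
E[C²] = 2.25 + 2² = 6.25
Var(Z) = 9.3333333*6.25 - (-3*2)²
= 58.333333 - 36 = 22.333333

22.333333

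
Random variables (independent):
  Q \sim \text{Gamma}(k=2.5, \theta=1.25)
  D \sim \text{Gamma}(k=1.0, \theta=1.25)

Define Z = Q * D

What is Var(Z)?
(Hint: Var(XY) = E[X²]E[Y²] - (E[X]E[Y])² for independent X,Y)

Var(XY) = E[X²]E[Y²] - (E[X]E[Y])²
E[Q] = 3.125, Var(Q) = 3.90625
E[D] = 1.25, Var(D) = 1.5625
E[Q²] = 3.90625 + 3.125² = 13.671875
E[D²] = 1.5625 + 1.25² = 3.125
Var(Z) = 13.671875*3.125 - (3.125*1.25)²
= 42.724609 - 15.258789 = 27.46582

27.46582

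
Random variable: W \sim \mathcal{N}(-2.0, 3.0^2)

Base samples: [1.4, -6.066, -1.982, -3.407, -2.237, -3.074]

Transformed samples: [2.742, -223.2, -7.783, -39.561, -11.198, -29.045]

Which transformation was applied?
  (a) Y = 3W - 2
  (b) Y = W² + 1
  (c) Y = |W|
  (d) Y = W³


Checking option (d) Y = W³:
  W = 1.4 -> Y = 2.742 ✓
  W = -6.066 -> Y = -223.2 ✓
  W = -1.982 -> Y = -7.783 ✓
All samples match this transformation.

(d) W³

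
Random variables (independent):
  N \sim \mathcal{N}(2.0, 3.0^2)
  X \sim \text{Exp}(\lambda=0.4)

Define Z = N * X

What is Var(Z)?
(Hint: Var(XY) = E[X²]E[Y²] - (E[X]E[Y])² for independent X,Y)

Var(XY) = E[X²]E[Y²] - (E[X]E[Y])²
E[N] = 2, Var(N) = 9
E[X] = 2.5, Var(X) = 6.25
E[N²] = 9 + 2² = 13
E[X²] = 6.25 + 2.5² = 12.5
Var(Z) = 13*12.5 - (2*2.5)²
= 162.5 - 25 = 137.5

137.5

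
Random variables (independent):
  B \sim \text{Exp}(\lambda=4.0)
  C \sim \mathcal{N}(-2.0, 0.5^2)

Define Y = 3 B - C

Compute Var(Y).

For independent RVs: Var(aX + bY) = a²Var(X) + b²Var(Y)
Var(B) = 0.0625
Var(C) = 0.25
Var(Y) = 3²*0.0625 + (-1)²*0.25
= 9*0.0625 + 1*0.25 = 0.8125

0.8125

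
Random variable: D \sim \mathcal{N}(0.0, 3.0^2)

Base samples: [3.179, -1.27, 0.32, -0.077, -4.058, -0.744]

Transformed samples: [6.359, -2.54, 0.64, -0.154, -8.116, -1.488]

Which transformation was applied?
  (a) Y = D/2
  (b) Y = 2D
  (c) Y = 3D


Checking option (b) Y = 2D:
  D = 3.179 -> Y = 6.359 ✓
  D = -1.27 -> Y = -2.54 ✓
  D = 0.32 -> Y = 0.64 ✓
All samples match this transformation.

(b) 2D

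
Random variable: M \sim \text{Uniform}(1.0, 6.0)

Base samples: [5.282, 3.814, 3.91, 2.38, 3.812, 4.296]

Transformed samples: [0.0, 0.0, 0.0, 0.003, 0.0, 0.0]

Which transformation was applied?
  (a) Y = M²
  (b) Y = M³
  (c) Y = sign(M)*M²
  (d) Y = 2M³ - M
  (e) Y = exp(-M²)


Checking option (e) Y = exp(-M²):
  M = 5.282 -> Y = 0.0 ✓
  M = 3.814 -> Y = 0.0 ✓
  M = 3.91 -> Y = 0.0 ✓
All samples match this transformation.

(e) exp(-M²)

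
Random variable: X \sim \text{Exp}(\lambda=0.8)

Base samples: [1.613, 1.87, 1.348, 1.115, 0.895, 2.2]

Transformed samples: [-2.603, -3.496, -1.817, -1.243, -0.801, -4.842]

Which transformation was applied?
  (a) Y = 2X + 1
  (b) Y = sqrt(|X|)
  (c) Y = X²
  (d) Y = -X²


Checking option (d) Y = -X²:
  X = 1.613 -> Y = -2.603 ✓
  X = 1.87 -> Y = -3.496 ✓
  X = 1.348 -> Y = -1.817 ✓
All samples match this transformation.

(d) -X²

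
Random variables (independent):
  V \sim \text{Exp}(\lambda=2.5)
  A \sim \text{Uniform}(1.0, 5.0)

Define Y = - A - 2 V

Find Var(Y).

For independent RVs: Var(aX + bY) = a²Var(X) + b²Var(Y)
Var(V) = 0.16
Var(A) = 1.3333333
Var(Y) = (-2)²*0.16 + (-1)²*1.3333333
= 4*0.16 + 1*1.3333333 = 1.9733333

1.9733333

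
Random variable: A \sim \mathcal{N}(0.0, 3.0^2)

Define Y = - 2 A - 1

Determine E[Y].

For Y = -2A - 1:
E[Y] = -2 * E[A] - 1
E[A] = 0.0 = 0
E[Y] = -2 * 0 - 1 = -1

-1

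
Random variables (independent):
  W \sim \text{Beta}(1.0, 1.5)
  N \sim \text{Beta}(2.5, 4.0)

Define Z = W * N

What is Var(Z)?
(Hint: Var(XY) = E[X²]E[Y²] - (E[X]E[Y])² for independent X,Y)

Var(XY) = E[X²]E[Y²] - (E[X]E[Y])²
E[W] = 0.4, Var(W) = 0.068571429
E[N] = 0.38461538, Var(N) = 0.031558185
E[W²] = 0.068571429 + 0.4² = 0.22857143
E[N²] = 0.031558185 + 0.38461538² = 0.17948718
Var(Z) = 0.22857143*0.17948718 - (0.4*0.38461538)²
= 0.041025641 - 0.023668639 = 0.017357002

0.017357002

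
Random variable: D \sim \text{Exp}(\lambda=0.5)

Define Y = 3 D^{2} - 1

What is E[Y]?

E[Y] = 3*E[D²] - 1
E[D] = 2
E[D²] = Var(D) + (E[D])² = 4 + 4 = 8
E[Y] = 3*8 - 1 = 23

23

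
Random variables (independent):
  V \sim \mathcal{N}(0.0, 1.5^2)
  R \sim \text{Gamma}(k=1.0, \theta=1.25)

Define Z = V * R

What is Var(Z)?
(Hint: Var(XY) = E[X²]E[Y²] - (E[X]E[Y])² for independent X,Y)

Var(XY) = E[X²]E[Y²] - (E[X]E[Y])²
E[V] = 0, Var(V) = 2.25
E[R] = 1.25, Var(R) = 1.5625
E[V²] = 2.25 + 0² = 2.25
E[R²] = 1.5625 + 1.25² = 3.125
Var(Z) = 2.25*3.125 - (0*1.25)²
= 7.03125 - 0 = 7.03125

7.03125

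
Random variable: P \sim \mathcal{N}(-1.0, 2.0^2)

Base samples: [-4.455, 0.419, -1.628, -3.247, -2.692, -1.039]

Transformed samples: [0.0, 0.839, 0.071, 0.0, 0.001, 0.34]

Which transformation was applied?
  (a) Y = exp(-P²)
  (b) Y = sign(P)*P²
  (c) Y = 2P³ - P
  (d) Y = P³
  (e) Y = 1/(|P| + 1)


Checking option (a) Y = exp(-P²):
  P = -4.455 -> Y = 0.0 ✓
  P = 0.419 -> Y = 0.839 ✓
  P = -1.628 -> Y = 0.071 ✓
All samples match this transformation.

(a) exp(-P²)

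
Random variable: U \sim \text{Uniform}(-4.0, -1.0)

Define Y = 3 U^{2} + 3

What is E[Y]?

E[Y] = 3*E[U²] + 3
E[U] = -2.5
E[U²] = Var(U) + (E[U])² = 0.75 + 6.25 = 7
E[Y] = 3*7 + 3 = 24

24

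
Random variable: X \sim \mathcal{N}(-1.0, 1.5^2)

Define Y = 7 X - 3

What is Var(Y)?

For Y = aX + b: Var(Y) = a² * Var(X)
Var(X) = 1.5^2 = 2.25
Var(Y) = 7² * 2.25 = 49 * 2.25 = 110.25

110.25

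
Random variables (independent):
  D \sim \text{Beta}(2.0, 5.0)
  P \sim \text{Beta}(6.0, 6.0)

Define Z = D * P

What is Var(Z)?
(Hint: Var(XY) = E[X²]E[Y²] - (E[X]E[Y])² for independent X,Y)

Var(XY) = E[X²]E[Y²] - (E[X]E[Y])²
E[D] = 0.28571429, Var(D) = 0.025510204
E[P] = 0.5, Var(P) = 0.019230769
E[D²] = 0.025510204 + 0.28571429² = 0.10714286
E[P²] = 0.019230769 + 0.5² = 0.26923077
Var(Z) = 0.10714286*0.26923077 - (0.28571429*0.5)²
= 0.028846154 - 0.020408163 = 0.0084379906

0.0084379906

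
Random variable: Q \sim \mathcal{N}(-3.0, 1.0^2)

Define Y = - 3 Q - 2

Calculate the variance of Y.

For Y = aQ + b: Var(Y) = a² * Var(Q)
Var(Q) = 1.0^2 = 1
Var(Y) = (-3)² * 1 = 9 * 1 = 9

9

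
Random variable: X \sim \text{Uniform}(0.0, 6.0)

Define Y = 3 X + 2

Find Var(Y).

For Y = aX + b: Var(Y) = a² * Var(X)
Var(X) = (6 - 0)^2/12 = 3
Var(Y) = 3² * 3 = 9 * 3 = 27

27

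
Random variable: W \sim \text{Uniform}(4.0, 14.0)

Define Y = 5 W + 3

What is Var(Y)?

For Y = aW + b: Var(Y) = a² * Var(W)
Var(W) = (14 - 4)^2/12 = 8.3333333
Var(Y) = 5² * 8.3333333 = 25 * 8.3333333 = 208.33333

208.33333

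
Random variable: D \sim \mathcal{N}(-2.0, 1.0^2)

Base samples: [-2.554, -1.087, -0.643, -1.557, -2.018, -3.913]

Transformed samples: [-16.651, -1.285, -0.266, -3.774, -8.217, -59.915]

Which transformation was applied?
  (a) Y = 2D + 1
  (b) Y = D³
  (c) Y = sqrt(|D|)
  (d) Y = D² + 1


Checking option (b) Y = D³:
  D = -2.554 -> Y = -16.651 ✓
  D = -1.087 -> Y = -1.285 ✓
  D = -0.643 -> Y = -0.266 ✓
All samples match this transformation.

(b) D³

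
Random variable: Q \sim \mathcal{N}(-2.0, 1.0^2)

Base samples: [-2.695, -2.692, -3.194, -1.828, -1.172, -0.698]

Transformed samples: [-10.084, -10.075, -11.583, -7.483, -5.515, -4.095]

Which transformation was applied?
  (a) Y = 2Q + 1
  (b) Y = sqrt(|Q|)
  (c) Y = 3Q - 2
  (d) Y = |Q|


Checking option (c) Y = 3Q - 2:
  Q = -2.695 -> Y = -10.084 ✓
  Q = -2.692 -> Y = -10.075 ✓
  Q = -3.194 -> Y = -11.583 ✓
All samples match this transformation.

(c) 3Q - 2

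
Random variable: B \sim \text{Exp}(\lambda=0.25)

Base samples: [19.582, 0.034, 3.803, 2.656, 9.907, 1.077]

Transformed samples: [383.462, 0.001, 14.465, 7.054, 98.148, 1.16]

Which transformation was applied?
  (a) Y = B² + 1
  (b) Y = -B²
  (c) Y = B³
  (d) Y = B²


Checking option (d) Y = B²:
  B = 19.582 -> Y = 383.462 ✓
  B = 0.034 -> Y = 0.001 ✓
  B = 3.803 -> Y = 14.465 ✓
All samples match this transformation.

(d) B²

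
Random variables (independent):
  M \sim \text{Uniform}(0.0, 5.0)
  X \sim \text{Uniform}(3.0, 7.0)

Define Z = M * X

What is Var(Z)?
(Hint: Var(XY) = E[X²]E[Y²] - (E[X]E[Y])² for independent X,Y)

Var(XY) = E[X²]E[Y²] - (E[X]E[Y])²
E[M] = 2.5, Var(M) = 2.0833333
E[X] = 5, Var(X) = 1.3333333
E[M²] = 2.0833333 + 2.5² = 8.3333333
E[X²] = 1.3333333 + 5² = 26.333333
Var(Z) = 8.3333333*26.333333 - (2.5*5)²
= 219.44444 - 156.25 = 63.194444

63.194444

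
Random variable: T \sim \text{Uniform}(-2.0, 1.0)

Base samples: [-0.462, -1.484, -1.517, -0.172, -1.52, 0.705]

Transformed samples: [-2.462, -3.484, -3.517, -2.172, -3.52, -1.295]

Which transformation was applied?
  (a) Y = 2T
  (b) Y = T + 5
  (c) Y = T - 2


Checking option (c) Y = T - 2:
  T = -0.462 -> Y = -2.462 ✓
  T = -1.484 -> Y = -3.484 ✓
  T = -1.517 -> Y = -3.517 ✓
All samples match this transformation.

(c) T - 2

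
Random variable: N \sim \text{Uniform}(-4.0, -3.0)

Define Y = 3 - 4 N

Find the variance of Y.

For Y = aN + b: Var(Y) = a² * Var(N)
Var(N) = (-3 + 4)^2/12 = 0.083333333
Var(Y) = (-4)² * 0.083333333 = 16 * 0.083333333 = 1.3333333

1.3333333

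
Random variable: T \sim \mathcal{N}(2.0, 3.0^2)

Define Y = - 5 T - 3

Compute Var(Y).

For Y = aT + b: Var(Y) = a² * Var(T)
Var(T) = 3.0^2 = 9
Var(Y) = (-5)² * 9 = 25 * 9 = 225

225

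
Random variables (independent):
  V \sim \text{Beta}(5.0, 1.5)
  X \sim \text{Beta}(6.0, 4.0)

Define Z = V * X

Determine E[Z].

For independent RVs: E[XY] = E[X]*E[Y]
E[V] = 0.76923077
E[X] = 0.6
E[Z] = 0.76923077 * 0.6 = 0.46153846

0.46153846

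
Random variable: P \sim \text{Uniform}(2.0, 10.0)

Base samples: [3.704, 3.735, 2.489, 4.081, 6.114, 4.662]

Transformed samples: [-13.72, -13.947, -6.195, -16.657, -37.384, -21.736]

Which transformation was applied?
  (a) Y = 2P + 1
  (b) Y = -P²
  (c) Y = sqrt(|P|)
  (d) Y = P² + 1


Checking option (b) Y = -P²:
  P = 3.704 -> Y = -13.72 ✓
  P = 3.735 -> Y = -13.947 ✓
  P = 2.489 -> Y = -6.195 ✓
All samples match this transformation.

(b) -P²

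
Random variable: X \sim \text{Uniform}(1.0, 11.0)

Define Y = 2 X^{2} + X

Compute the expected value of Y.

E[Y] = 2*E[X²] + 1*E[X]
E[X] = 6
E[X²] = Var(X) + (E[X])² = 8.3333333 + 36 = 44.333333
E[Y] = 2*44.333333 + 1*6 = 94.666667

94.666667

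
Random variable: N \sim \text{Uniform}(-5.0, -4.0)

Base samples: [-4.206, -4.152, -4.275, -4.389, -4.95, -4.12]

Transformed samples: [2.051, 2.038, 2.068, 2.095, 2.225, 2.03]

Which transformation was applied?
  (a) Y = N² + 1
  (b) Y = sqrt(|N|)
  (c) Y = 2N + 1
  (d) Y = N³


Checking option (b) Y = sqrt(|N|):
  N = -4.206 -> Y = 2.051 ✓
  N = -4.152 -> Y = 2.038 ✓
  N = -4.275 -> Y = 2.068 ✓
All samples match this transformation.

(b) sqrt(|N|)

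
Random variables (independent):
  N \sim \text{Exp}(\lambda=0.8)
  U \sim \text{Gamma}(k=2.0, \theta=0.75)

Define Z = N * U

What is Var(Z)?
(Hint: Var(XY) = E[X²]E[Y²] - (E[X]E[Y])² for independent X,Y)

Var(XY) = E[X²]E[Y²] - (E[X]E[Y])²
E[N] = 1.25, Var(N) = 1.5625
E[U] = 1.5, Var(U) = 1.125
E[N²] = 1.5625 + 1.25² = 3.125
E[U²] = 1.125 + 1.5² = 3.375
Var(Z) = 3.125*3.375 - (1.25*1.5)²
= 10.546875 - 3.515625 = 7.03125

7.03125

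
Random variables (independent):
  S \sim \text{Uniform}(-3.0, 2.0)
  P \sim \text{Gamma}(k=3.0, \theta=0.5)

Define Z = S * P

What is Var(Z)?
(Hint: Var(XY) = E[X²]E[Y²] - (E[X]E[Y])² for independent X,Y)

Var(XY) = E[X²]E[Y²] - (E[X]E[Y])²
E[S] = -0.5, Var(S) = 2.0833333
E[P] = 1.5, Var(P) = 0.75
E[S²] = 2.0833333 + (-0.5)² = 2.3333333
E[P²] = 0.75 + 1.5² = 3
Var(Z) = 2.3333333*3 - (-0.5*1.5)²
= 7 - 0.5625 = 6.4375

6.4375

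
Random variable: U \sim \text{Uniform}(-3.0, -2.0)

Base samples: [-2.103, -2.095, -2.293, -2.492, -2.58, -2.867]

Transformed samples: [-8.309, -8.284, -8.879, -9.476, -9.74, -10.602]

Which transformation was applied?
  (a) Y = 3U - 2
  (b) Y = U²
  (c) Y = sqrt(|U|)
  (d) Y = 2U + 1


Checking option (a) Y = 3U - 2:
  U = -2.103 -> Y = -8.309 ✓
  U = -2.095 -> Y = -8.284 ✓
  U = -2.293 -> Y = -8.879 ✓
All samples match this transformation.

(a) 3U - 2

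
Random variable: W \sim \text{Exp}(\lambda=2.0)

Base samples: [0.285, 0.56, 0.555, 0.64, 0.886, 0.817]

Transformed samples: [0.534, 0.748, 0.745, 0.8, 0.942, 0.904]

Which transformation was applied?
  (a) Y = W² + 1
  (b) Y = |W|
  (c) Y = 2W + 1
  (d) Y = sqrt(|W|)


Checking option (d) Y = sqrt(|W|):
  W = 0.285 -> Y = 0.534 ✓
  W = 0.56 -> Y = 0.748 ✓
  W = 0.555 -> Y = 0.745 ✓
All samples match this transformation.

(d) sqrt(|W|)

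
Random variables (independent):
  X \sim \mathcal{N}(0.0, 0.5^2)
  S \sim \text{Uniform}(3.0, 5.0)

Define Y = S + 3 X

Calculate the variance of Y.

For independent RVs: Var(aX + bY) = a²Var(X) + b²Var(Y)
Var(X) = 0.25
Var(S) = 0.33333333
Var(Y) = 3²*0.25 + 1²*0.33333333
= 9*0.25 + 1*0.33333333 = 2.5833333

2.5833333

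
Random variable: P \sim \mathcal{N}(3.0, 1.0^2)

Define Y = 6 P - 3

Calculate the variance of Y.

For Y = aP + b: Var(Y) = a² * Var(P)
Var(P) = 1.0^2 = 1
Var(Y) = 6² * 1 = 36 * 1 = 36

36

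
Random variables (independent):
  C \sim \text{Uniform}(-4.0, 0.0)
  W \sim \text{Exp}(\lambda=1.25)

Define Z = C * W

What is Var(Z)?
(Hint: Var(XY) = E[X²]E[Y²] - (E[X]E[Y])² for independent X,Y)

Var(XY) = E[X²]E[Y²] - (E[X]E[Y])²
E[C] = -2, Var(C) = 1.3333333
E[W] = 0.8, Var(W) = 0.64
E[C²] = 1.3333333 + (-2)² = 5.3333333
E[W²] = 0.64 + 0.8² = 1.28
Var(Z) = 5.3333333*1.28 - (-2*0.8)²
= 6.8266667 - 2.56 = 4.2666667

4.2666667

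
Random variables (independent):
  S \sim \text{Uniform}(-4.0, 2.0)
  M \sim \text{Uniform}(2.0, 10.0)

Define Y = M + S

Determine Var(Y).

For independent RVs: Var(aX + bY) = a²Var(X) + b²Var(Y)
Var(S) = 3
Var(M) = 5.3333333
Var(Y) = 1²*3 + 1²*5.3333333
= 1*3 + 1*5.3333333 = 8.3333333

8.3333333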